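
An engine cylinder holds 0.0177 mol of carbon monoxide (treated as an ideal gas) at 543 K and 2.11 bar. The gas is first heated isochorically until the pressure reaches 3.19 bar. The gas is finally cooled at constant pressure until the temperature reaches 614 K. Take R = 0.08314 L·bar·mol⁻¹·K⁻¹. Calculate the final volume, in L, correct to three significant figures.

From PV = nRT: V₁ = nRT₁/P₁ = 0.3787 L.
Isochoric, so P/T is constant: V₂ = V₁; T₂ = T₁·(P₂/P₁) = 820.9 K.
P constant ⇒ V ∝ T: P₃ = P₂; V₃ = V₂·(T₃/T₂) = 0.2832 L.

V₃ ≈ 0.283 L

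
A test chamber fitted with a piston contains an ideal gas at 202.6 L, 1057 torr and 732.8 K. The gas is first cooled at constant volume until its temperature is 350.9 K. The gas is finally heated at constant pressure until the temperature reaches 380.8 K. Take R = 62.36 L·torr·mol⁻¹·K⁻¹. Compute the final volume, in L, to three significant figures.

V₃ ≈ 220 L

Isochoric, so P/T is constant: V₂ = V₁; P₂ = P₁·(T₂/T₁) = 506.1 torr.
Isobaric, so V/T is constant: P₃ = P₂; V₃ = V₂·(T₃/T₂) = 219.9 L.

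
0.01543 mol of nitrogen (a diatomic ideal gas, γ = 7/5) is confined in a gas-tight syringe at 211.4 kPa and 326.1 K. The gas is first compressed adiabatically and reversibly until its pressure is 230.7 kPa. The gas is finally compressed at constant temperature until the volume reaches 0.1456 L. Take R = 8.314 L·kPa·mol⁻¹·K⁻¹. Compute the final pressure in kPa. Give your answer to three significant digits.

From PV = nRT: V₁ = nRT₁/P₁ = 0.1979 L.
Reversible adiabatic, γ = 7/5: T₂ = T₁·(P₂/P₁)^((γ−1)/γ) = 334.3 K; V₂ = V₁·(P₁/P₂)^(1/γ) = 0.1859 L.
Isothermal, so P V is constant: T₃ = T₂; P₃ = P₂·(V₂/V₃) = 294.6 kPa.

P₃ ≈ 295 kPa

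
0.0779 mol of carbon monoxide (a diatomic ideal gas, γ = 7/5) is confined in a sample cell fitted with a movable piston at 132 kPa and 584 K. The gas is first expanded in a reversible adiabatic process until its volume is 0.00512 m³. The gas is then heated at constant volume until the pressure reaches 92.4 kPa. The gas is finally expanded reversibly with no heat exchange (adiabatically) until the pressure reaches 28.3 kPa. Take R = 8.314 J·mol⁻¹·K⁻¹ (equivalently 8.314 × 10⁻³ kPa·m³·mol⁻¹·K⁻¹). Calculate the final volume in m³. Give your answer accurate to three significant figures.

From PV = nRT: V₁ = nRT₁/P₁ = 0.002865 m³.
Reversible adiabatic, γ = 7/5: T₂ = T₁·(V₁/V₂)^(γ−1) = 463.0 K; P₂ = P₁·(V₁/V₂)^γ = 58.57 kPa.
Isochoric, so P/T is constant: V₃ = V₂; T₃ = T₂·(P₃/P₂) = 730.5 K.
Adiabatic (γ = 7/5), T V^(γ−1) and P V^γ constant: T₄ = T₃·(P₄/P₃)^((γ−1)/γ) = 520.9 K; V₄ = V₃·(P₃/P₄)^(1/γ) = 0.01192 m³.

V₄ ≈ 0.0119 m³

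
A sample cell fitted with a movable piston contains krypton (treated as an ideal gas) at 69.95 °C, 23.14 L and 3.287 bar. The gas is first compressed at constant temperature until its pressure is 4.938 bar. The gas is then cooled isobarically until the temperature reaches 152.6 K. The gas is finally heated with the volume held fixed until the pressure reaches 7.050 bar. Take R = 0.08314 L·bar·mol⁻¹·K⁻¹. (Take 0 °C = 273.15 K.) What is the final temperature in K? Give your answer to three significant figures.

Convert: T₁ = 343.1 K.
Isothermal, so P V is constant: T₂ = T₁; V₂ = V₁·(P₁/P₂) = 15.40 L.
Isobaric, so V/T is constant: P₃ = P₂; V₃ = V₂·(T₃/T₂) = 6.851 L.
V constant ⇒ P ∝ T: V₄ = V₃; T₄ = T₃·(P₄/P₃) = 217.9 K.

T₄ ≈ 218 K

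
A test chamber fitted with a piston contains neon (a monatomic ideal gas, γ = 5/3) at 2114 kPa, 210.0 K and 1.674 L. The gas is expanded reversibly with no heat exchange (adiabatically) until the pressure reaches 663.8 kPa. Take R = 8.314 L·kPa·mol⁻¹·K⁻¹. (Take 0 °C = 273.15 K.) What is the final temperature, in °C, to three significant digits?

Adiabatic (γ = 5/3), T V^(γ−1) and P V^γ constant: T₂ = T₁·(P₂/P₁)^((γ−1)/γ) = 132.1 K; V₂ = V₁·(P₁/P₂)^(1/γ) = 3.354 L.

T₂ ≈ -141 °C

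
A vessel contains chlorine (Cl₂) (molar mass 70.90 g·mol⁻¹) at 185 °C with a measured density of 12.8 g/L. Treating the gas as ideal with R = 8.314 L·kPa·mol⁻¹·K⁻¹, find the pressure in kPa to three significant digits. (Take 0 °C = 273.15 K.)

P ≈ 688 kPa

ρ = PM/(RT) ⇒ P = ρRT/M = (12.8 × 8.314 × 458.1) / 70.90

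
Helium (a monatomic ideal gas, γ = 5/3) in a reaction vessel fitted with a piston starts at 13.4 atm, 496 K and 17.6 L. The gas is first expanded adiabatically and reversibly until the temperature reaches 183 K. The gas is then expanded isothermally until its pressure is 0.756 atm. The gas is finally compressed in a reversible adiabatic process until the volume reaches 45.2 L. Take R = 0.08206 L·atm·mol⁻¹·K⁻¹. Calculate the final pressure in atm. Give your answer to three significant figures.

P₄ ≈ 3.59 atm

Adiabatic (γ = 5/3), T V^(γ−1) and P V^γ constant: P₂ = P₁·(T₂/T₁)^(γ/(γ−1)) = 1.108 atm; V₂ = V₁·(T₁/T₂)^(1/(γ−1)) = 78.53 L.
T constant ⇒ Boyle's law P V = const: T₃ = T₂; V₃ = V₂·(P₂/P₃) = 115.1 L.
Adiabatic (γ = 5/3), T V^(γ−1) and P V^γ constant: T₄ = T₃·(V₃/V₄)^(γ−1) = 341.2 K; P₄ = P₃·(V₃/V₄)^γ = 3.590 atm.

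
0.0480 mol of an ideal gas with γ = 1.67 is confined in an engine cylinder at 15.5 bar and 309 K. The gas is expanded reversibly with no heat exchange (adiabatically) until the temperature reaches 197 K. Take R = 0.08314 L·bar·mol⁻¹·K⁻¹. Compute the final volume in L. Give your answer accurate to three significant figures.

V₂ ≈ 0.156 L

From PV = nRT: V₁ = nRT₁/P₁ = 0.07956 L.
Adiabatic (γ = 1.67), T V^(γ−1) and P V^γ constant: P₂ = P₁·(T₂/T₁)^(γ/(γ−1)) = 5.047 bar; V₂ = V₁·(T₁/T₂)^(1/(γ−1)) = 0.1558 L.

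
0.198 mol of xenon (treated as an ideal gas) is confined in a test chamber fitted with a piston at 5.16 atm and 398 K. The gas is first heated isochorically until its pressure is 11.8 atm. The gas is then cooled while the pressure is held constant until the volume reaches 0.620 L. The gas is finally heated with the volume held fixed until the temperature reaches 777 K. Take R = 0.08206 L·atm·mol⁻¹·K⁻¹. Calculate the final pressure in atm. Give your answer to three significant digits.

P₄ ≈ 20.4 atm

From PV = nRT: V₁ = nRT₁/P₁ = 1.253 L.
V constant ⇒ P ∝ T: V₂ = V₁; T₂ = T₁·(P₂/P₁) = 910.2 K.
P constant ⇒ V ∝ T: P₃ = P₂; T₃ = T₂·(V₃/V₂) = 450.3 K.
V constant ⇒ P ∝ T: V₄ = V₃; P₄ = P₃·(T₄/T₃) = 20.36 atm.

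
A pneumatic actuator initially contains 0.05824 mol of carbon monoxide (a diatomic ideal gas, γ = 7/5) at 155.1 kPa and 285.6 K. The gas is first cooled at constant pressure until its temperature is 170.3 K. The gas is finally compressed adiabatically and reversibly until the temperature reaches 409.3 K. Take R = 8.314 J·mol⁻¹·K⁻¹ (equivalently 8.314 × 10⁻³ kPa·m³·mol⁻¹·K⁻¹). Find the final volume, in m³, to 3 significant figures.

V₃ ≈ 5.94e-05 m³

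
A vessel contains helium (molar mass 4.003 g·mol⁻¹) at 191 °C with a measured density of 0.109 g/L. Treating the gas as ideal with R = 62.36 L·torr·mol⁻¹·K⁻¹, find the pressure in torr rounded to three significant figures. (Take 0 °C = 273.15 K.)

ρ = PM/(RT) ⇒ P = ρRT/M = (0.109 × 62.36 × 464.1) / 4.003

P ≈ 788 torr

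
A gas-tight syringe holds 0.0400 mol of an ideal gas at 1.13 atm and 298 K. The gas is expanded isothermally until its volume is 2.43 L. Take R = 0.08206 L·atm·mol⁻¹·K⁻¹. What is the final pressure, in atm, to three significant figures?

P₂ ≈ 0.403 atm

From PV = nRT: V₁ = nRT₁/P₁ = 0.8656 L.
Isothermal, so P V is constant: T₂ = T₁; P₂ = P₁·(V₁/V₂) = 0.4025 atm.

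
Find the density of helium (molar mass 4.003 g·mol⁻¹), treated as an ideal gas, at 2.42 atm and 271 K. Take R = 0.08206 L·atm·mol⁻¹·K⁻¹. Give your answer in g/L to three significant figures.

ρ ≈ 0.436 g/L

ρ = PM/(RT) = (2.42 × 4.003) / (0.08206 × 271.0)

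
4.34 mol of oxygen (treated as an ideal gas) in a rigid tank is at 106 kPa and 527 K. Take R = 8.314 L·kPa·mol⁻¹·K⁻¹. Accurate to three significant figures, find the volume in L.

PV = nRT ⇒ V = nRT/P = (4.34 × 8.314 × 527) / 106

V ≈ 179 L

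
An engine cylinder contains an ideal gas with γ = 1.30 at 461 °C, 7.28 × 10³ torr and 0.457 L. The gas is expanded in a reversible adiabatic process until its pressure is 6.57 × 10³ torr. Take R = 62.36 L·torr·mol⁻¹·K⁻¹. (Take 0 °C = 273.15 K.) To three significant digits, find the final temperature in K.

Convert: T₁ = 734.1 K.
Adiabatic (γ = 1.30), T V^(γ−1) and P V^γ constant: T₂ = T₁·(P₂/P₁)^((γ−1)/γ) = 717.0 K; V₂ = V₁·(P₁/P₂)^(1/γ) = 0.4945 L.

T₂ ≈ 717 K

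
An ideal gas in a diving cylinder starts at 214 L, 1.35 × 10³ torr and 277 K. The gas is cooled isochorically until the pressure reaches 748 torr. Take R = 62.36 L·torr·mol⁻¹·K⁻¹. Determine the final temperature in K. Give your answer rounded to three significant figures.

Isochoric, so P/T is constant: V₂ = V₁; T₂ = T₁·(P₂/P₁) = 153.5 K.

T₂ ≈ 153 K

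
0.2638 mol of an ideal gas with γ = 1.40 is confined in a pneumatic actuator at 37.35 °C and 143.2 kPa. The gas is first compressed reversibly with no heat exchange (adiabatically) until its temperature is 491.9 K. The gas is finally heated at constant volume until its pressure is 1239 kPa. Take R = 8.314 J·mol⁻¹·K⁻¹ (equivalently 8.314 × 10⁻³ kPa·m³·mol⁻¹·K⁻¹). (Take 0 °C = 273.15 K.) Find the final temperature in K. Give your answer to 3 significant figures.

Convert: T₁ = 310.5 K.
From PV = nRT: V₁ = nRT₁/P₁ = 0.004756 m³.
Adiabatic (γ = 1.40), T V^(γ−1) and P V^γ constant: P₂ = P₁·(T₂/T₁)^(γ/(γ−1)) = 716.6 kPa; V₂ = V₁·(T₁/T₂)^(1/(γ−1)) = 0.001505 m³.
Isochoric, so P/T is constant: V₃ = V₂; T₃ = T₂·(P₃/P₂) = 850.5 K.

T₃ ≈ 850 K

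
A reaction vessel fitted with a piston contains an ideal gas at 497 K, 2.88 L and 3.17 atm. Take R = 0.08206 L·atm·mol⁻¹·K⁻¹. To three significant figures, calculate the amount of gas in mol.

n ≈ 0.224 mol

PV = nRT ⇒ n = PV/(RT) = (3.17 × 2.88) / (0.08206 × 497)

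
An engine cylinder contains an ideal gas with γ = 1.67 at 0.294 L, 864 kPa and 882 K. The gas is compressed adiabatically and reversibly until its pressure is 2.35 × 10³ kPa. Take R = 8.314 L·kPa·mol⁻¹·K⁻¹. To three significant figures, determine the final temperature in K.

Adiabatic (γ = 1.67), T V^(γ−1) and P V^γ constant: T₂ = T₁·(P₂/P₁)^((γ−1)/γ) = 1318 K; V₂ = V₁·(P₁/P₂)^(1/γ) = 0.1615 L.

T₂ ≈ 1.32e+03 K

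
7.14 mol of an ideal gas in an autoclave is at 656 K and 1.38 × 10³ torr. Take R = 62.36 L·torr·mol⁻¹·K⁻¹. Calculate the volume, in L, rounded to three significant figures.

V ≈ 212 L

PV = nRT ⇒ V = nRT/P = (7.14 × 62.36 × 656) / 1.38e+03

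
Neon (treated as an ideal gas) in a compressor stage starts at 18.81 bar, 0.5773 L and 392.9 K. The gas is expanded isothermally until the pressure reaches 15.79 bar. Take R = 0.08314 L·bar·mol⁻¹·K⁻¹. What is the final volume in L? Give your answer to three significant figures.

V₂ ≈ 0.688 L

T constant ⇒ Boyle's law P V = const: T₂ = T₁; V₂ = V₁·(P₁/P₂) = 0.6877 L.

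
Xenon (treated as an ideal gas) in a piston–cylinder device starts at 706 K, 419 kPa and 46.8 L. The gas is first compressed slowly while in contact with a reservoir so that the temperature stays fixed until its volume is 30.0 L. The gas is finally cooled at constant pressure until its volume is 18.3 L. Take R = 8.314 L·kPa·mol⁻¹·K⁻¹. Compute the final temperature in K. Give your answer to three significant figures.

T₃ ≈ 431 K

T constant ⇒ Boyle's law P V = const: T₂ = T₁; P₂ = P₁·(V₁/V₂) = 653.6 kPa.
Isobaric, so V/T is constant: P₃ = P₂; T₃ = T₂·(V₃/V₂) = 430.7 K.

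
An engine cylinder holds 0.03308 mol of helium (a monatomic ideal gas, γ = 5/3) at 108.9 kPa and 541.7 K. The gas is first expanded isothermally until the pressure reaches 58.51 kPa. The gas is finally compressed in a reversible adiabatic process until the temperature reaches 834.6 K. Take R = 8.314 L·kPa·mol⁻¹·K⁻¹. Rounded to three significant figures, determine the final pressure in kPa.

P₃ ≈ 172 kPa

From PV = nRT: V₁ = nRT₁/P₁ = 1.368 L.
T constant ⇒ Boyle's law P V = const: T₂ = T₁; V₂ = V₁·(P₁/P₂) = 2.546 L.
Reversible adiabatic, γ = 5/3: P₃ = P₂·(T₃/T₂)^(γ/(γ−1)) = 172.4 kPa; V₃ = V₂·(T₂/T₃)^(1/(γ−1)) = 1.331 L.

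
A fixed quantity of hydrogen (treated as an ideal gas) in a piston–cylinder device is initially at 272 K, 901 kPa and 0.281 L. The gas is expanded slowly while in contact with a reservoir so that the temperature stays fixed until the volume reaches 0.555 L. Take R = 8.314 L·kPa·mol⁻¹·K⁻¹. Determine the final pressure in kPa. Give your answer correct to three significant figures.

Isothermal, so P V is constant: T₂ = T₁; P₂ = P₁·(V₁/V₂) = 456.2 kPa.

P₂ ≈ 456 kPa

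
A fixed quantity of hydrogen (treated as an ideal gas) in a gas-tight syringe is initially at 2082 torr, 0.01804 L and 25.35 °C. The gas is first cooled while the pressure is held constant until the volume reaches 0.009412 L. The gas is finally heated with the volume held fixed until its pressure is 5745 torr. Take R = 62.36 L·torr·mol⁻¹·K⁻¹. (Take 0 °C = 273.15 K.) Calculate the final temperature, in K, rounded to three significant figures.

T₃ ≈ 430 K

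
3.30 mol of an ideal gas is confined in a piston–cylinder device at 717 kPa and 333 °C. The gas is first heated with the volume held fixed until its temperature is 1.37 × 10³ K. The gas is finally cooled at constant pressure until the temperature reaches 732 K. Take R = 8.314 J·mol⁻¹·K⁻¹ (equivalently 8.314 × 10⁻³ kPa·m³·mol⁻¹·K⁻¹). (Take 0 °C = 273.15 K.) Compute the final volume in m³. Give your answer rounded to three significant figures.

Convert: T₁ = 606.1 K.
From PV = nRT: V₁ = nRT₁/P₁ = 0.02319 m³.
Isochoric, so P/T is constant: V₂ = V₁; P₂ = P₁·(T₂/T₁) = 1621 kPa.
P constant ⇒ V ∝ T: P₃ = P₂; V₃ = V₂·(T₃/T₂) = 0.01239 m³.

V₃ ≈ 0.0124 m³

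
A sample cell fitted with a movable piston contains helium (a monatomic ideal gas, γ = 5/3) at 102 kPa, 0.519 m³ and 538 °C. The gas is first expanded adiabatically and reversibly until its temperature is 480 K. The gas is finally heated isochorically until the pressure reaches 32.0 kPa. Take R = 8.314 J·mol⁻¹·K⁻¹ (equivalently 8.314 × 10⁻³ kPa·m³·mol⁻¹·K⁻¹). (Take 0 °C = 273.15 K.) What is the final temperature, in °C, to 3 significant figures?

Convert: T₁ = 811.1 K.
Adiabatic (γ = 5/3), T V^(γ−1) and P V^γ constant: P₂ = P₁·(T₂/T₁)^(γ/(γ−1)) = 27.48 kPa; V₂ = V₁·(T₁/T₂)^(1/(γ−1)) = 1.140 m³.
V constant ⇒ P ∝ T: V₃ = V₂; T₃ = T₂·(P₃/P₂) = 559.0 K.

T₃ ≈ 286 °C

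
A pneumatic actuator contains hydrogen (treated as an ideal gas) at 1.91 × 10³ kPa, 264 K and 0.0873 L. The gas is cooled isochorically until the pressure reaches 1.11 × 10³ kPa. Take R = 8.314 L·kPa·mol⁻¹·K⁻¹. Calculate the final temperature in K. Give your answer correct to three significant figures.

T₂ ≈ 153 K

Isochoric, so P/T is constant: V₂ = V₁; T₂ = T₁·(P₂/P₁) = 153.4 K.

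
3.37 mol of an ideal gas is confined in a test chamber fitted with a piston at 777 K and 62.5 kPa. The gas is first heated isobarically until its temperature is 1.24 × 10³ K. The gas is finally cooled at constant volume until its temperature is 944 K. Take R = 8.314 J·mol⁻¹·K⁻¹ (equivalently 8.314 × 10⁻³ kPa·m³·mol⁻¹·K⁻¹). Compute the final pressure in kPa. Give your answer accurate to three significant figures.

P₃ ≈ 47.6 kPa

From PV = nRT: V₁ = nRT₁/P₁ = 0.3483 m³.
P constant ⇒ V ∝ T: P₂ = P₁; V₂ = V₁·(T₂/T₁) = 0.5559 m³.
Isochoric, so P/T is constant: V₃ = V₂; P₃ = P₂·(T₃/T₂) = 47.58 kPa.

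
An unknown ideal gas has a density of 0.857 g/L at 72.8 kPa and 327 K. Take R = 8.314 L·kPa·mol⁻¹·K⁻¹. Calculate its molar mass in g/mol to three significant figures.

M ≈ 32.0 g/mol

ρ = PM/(RT) ⇒ M = ρRT/P = (0.857 × 8.314 × 327.0) / 72.8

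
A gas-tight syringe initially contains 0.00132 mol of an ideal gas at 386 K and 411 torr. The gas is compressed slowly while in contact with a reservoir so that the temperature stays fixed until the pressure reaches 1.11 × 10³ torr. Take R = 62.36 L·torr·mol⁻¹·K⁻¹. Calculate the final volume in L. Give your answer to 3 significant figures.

From PV = nRT: V₁ = nRT₁/P₁ = 0.07731 L.
Isothermal, so P V is constant: T₂ = T₁; V₂ = V₁·(P₁/P₂) = 0.02862 L.

V₂ ≈ 0.0286 L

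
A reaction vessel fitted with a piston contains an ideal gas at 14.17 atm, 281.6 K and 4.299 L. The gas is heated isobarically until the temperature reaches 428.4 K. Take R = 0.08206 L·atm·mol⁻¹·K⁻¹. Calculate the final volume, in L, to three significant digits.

V₂ ≈ 6.54 L

Isobaric, so V/T is constant: P₂ = P₁; V₂ = V₁·(T₂/T₁) = 6.540 L.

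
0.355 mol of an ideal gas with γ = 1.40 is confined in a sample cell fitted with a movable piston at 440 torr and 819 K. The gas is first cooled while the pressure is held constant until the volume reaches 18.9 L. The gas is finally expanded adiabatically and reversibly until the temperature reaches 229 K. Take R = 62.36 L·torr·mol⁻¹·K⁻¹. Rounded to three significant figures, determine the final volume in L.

V₃ ≈ 65.1 L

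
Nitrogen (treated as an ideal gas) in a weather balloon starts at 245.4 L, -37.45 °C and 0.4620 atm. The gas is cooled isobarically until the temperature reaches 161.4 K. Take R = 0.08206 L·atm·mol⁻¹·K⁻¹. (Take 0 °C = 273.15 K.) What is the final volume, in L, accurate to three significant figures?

V₂ ≈ 168 L

Convert: T₁ = 235.7 K.
P constant ⇒ V ∝ T: P₂ = P₁; V₂ = V₁·(T₂/T₁) = 168.0 L.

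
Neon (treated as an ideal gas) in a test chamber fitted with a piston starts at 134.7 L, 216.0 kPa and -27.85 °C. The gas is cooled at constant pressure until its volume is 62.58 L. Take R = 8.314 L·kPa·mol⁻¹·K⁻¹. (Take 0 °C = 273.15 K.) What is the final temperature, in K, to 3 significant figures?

T₂ ≈ 114 K

Convert: T₁ = 245.3 K.
P constant ⇒ V ∝ T: P₂ = P₁; T₂ = T₁·(V₂/V₁) = 114.0 K.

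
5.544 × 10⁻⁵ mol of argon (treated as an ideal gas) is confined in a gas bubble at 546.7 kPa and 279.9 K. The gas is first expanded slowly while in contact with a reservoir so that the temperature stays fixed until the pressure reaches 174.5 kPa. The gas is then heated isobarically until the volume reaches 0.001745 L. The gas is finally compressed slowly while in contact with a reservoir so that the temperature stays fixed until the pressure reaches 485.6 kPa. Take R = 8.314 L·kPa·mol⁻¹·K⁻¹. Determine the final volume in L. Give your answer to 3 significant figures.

V₄ ≈ 0.000627 L

From PV = nRT: V₁ = nRT₁/P₁ = 0.0002360 L.
Isothermal, so P V is constant: T₂ = T₁; V₂ = V₁·(P₁/P₂) = 0.0007393 L.
Isobaric, so V/T is constant: P₃ = P₂; T₃ = T₂·(V₃/V₂) = 660.6 K.
Isothermal, so P V is constant: T₄ = T₃; V₄ = V₃·(P₃/P₄) = 0.0006271 L.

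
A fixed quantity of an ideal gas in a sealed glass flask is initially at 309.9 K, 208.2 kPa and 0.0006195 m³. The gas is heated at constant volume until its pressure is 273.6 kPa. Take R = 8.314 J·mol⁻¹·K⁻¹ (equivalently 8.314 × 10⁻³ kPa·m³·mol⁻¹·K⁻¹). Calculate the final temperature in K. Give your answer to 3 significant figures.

T₂ ≈ 407 K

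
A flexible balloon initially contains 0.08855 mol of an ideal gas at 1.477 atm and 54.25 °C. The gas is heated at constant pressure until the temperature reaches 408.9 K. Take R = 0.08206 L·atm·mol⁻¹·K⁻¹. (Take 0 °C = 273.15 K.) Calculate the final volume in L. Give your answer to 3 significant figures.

V₂ ≈ 2.01 L

Convert: T₁ = 327.4 K.
From PV = nRT: V₁ = nRT₁/P₁ = 1.611 L.
P constant ⇒ V ∝ T: P₂ = P₁; V₂ = V₁·(T₂/T₁) = 2.012 L.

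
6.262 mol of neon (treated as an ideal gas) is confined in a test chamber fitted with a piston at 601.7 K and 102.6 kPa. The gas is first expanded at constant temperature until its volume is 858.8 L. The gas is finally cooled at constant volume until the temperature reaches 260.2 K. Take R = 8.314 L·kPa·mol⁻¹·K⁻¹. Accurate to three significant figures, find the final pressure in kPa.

From PV = nRT: V₁ = nRT₁/P₁ = 305.3 L.
T constant ⇒ Boyle's law P V = const: T₂ = T₁; P₂ = P₁·(V₁/V₂) = 36.48 kPa.
Isochoric, so P/T is constant: V₃ = V₂; P₃ = P₂·(T₃/T₂) = 15.77 kPa.

P₃ ≈ 15.8 kPa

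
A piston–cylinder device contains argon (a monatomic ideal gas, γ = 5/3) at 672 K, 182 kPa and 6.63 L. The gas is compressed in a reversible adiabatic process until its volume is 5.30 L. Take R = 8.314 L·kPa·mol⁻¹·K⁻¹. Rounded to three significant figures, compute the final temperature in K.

Reversible adiabatic, γ = 5/3: T₂ = T₁·(V₁/V₂)^(γ−1) = 780.2 K; P₂ = P₁·(V₁/V₂)^γ = 264.3 kPa.

T₂ ≈ 780 K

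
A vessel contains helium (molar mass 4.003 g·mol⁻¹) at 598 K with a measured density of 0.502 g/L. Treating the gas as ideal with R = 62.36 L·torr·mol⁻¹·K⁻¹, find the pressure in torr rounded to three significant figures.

P ≈ 4.68e+03 torr

ρ = PM/(RT) ⇒ P = ρRT/M = (0.502 × 62.36 × 598.0) / 4.003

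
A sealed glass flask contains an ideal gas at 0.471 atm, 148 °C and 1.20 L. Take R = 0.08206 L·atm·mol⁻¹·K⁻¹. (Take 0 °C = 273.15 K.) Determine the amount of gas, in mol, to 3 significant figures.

n ≈ 0.0164 mol

Convert: T = 421.15 K.
PV = nRT ⇒ n = PV/(RT) = (0.471 × 1.20) / (0.08206 × 421.15)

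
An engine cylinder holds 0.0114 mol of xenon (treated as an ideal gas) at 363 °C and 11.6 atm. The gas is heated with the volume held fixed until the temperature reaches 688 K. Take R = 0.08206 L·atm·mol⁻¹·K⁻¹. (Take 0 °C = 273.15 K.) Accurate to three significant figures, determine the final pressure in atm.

Convert: T₁ = 636.1 K.
From PV = nRT: V₁ = nRT₁/P₁ = 0.05130 L.
Isochoric, so P/T is constant: V₂ = V₁; P₂ = P₁·(T₂/T₁) = 12.55 atm.

P₂ ≈ 12.5 atm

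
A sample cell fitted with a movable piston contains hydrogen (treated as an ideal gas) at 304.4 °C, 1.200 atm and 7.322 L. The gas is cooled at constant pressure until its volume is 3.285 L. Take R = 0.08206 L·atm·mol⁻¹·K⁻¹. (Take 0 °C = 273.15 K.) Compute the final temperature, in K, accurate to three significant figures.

T₂ ≈ 259 K

Convert: T₁ = 577.5 K.
Isobaric, so V/T is constant: P₂ = P₁; T₂ = T₁·(V₂/V₁) = 259.1 K.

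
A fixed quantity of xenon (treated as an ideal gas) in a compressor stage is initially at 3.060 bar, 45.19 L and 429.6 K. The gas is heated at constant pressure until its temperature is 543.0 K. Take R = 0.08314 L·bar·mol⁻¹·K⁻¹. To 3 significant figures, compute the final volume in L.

V₂ ≈ 57.1 L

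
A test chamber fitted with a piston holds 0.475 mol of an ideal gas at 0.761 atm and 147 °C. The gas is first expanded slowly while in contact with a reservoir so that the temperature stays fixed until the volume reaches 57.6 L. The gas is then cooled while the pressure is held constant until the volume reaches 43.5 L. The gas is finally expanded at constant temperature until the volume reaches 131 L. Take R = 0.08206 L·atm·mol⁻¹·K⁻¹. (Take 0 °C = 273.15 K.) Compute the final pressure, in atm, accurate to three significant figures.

Convert: T₁ = 420.1 K.
From PV = nRT: V₁ = nRT₁/P₁ = 21.52 L.
Isothermal, so P V is constant: T₂ = T₁; P₂ = P₁·(V₁/V₂) = 0.2843 atm.
P constant ⇒ V ∝ T: P₃ = P₂; T₃ = T₂·(V₃/V₂) = 317.3 K.
Isothermal, so P V is constant: T₄ = T₃; P₄ = P₃·(V₃/V₄) = 0.09441 atm.

P₄ ≈ 0.0944 atm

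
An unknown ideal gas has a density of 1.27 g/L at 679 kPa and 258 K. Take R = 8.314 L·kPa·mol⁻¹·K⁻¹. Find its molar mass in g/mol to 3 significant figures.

ρ = PM/(RT) ⇒ M = ρRT/P = (1.27 × 8.314 × 258.0) / 679

M ≈ 4.01 g/mol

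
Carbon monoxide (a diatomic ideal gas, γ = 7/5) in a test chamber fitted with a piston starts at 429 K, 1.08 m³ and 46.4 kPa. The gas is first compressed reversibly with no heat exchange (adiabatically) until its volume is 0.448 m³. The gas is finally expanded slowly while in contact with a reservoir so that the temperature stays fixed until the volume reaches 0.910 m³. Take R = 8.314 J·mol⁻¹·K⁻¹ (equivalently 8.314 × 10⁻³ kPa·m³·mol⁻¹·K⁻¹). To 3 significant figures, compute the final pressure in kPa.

P₃ ≈ 78.3 kPa

Adiabatic (γ = 7/5), T V^(γ−1) and P V^γ constant: T₂ = T₁·(V₁/V₂)^(γ−1) = 610.0 K; P₂ = P₁·(V₁/V₂)^γ = 159.0 kPa.
T constant ⇒ Boyle's law P V = const: T₃ = T₂; P₃ = P₂·(V₂/V₃) = 78.30 kPa.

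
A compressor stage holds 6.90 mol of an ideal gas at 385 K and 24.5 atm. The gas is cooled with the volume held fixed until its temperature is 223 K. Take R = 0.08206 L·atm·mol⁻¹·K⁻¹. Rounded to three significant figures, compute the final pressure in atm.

P₂ ≈ 14.2 atm

From PV = nRT: V₁ = nRT₁/P₁ = 8.898 L.
Isochoric, so P/T is constant: V₂ = V₁; P₂ = P₁·(T₂/T₁) = 14.19 atm.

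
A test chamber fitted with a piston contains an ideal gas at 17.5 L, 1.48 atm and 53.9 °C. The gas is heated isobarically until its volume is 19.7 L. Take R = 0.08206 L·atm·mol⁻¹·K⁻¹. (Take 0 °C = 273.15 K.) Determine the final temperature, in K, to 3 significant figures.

T₂ ≈ 368 K

Convert: T₁ = 327.0 K.
P constant ⇒ V ∝ T: P₂ = P₁; T₂ = T₁·(V₂/V₁) = 368.2 K.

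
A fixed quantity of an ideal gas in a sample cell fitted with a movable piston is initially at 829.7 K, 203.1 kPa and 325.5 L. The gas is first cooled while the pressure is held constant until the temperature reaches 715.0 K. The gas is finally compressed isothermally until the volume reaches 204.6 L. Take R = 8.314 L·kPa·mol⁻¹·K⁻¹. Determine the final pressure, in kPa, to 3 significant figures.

P₃ ≈ 278 kPa

Isobaric, so V/T is constant: P₂ = P₁; V₂ = V₁·(T₂/T₁) = 280.5 L.
Isothermal, so P V is constant: T₃ = T₂; P₃ = P₂·(V₂/V₃) = 278.4 kPa.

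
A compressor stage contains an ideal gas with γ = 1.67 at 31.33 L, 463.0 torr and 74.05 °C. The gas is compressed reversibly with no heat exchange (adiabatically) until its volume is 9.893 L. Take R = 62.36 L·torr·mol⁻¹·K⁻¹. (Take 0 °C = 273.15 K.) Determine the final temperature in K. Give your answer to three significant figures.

T₂ ≈ 752 K

Convert: T₁ = 347.2 K.
Adiabatic (γ = 1.67), T V^(γ−1) and P V^γ constant: T₂ = T₁·(V₁/V₂)^(γ−1) = 751.6 K; P₂ = P₁·(V₁/V₂)^γ = 3174 torr.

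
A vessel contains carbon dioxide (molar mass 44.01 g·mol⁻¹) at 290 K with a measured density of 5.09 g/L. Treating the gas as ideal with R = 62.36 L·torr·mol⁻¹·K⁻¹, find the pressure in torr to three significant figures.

ρ = PM/(RT) ⇒ P = ρRT/M = (5.09 × 62.36 × 290.0) / 44.01

P ≈ 2.09e+03 torr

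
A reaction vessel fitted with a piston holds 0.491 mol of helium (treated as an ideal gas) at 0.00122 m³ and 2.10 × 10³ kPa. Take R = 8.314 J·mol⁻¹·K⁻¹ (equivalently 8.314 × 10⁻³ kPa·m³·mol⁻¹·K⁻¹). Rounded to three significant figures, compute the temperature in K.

PV = nRT ⇒ T = PV/(nR) = (2.10e+03 × 0.00122) / (0.491 × 8.314 × 10⁻³)

T ≈ 628 K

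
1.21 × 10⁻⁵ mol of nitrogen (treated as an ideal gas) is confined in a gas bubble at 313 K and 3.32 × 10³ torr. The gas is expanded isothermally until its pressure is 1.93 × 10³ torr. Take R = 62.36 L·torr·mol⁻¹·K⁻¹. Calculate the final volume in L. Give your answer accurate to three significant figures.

V₂ ≈ 0.000122 L

From PV = nRT: V₁ = nRT₁/P₁ = 7.114e-05 L.
Isothermal, so P V is constant: T₂ = T₁; V₂ = V₁·(P₁/P₂) = 0.0001224 L.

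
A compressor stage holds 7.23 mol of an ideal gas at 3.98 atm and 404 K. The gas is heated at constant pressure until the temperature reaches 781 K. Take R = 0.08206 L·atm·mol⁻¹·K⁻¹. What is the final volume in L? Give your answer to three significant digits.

V₂ ≈ 116 L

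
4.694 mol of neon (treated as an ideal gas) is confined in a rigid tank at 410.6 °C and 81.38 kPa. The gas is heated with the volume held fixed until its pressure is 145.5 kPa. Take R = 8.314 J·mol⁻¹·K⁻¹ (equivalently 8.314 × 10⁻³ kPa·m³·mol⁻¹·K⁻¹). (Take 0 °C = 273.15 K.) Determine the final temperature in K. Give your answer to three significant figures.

T₂ ≈ 1.22e+03 K

Convert: T₁ = 683.8 K.
From PV = nRT: V₁ = nRT₁/P₁ = 0.3279 m³.
Isochoric, so P/T is constant: V₂ = V₁; T₂ = T₁·(P₂/P₁) = 1222 K.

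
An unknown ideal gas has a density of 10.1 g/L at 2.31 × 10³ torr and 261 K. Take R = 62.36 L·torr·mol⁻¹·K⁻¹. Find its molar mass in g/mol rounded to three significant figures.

ρ = PM/(RT) ⇒ M = ρRT/P = (10.1 × 62.36 × 261.0) / 2.31e+03

M ≈ 71.2 g/mol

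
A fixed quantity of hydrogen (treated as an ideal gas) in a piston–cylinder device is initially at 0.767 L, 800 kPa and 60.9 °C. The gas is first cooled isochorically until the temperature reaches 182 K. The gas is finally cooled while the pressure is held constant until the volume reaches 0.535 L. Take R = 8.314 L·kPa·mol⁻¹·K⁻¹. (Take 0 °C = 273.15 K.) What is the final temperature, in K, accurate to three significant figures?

Convert: T₁ = 334.0 K.
Isochoric, so P/T is constant: V₂ = V₁; P₂ = P₁·(T₂/T₁) = 435.9 kPa.
Isobaric, so V/T is constant: P₃ = P₂; T₃ = T₂·(V₃/V₂) = 126.9 K.

T₃ ≈ 127 K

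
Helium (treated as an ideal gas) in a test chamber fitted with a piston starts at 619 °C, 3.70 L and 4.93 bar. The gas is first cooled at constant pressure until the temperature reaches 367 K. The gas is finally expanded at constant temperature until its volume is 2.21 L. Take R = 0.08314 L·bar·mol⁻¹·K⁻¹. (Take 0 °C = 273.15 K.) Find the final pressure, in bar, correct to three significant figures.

Convert: T₁ = 892.1 K.
Isobaric, so V/T is constant: P₂ = P₁; V₂ = V₁·(T₂/T₁) = 1.522 L.
T constant ⇒ Boyle's law P V = const: T₃ = T₂; P₃ = P₂·(V₂/V₃) = 3.395 bar.

P₃ ≈ 3.40 bar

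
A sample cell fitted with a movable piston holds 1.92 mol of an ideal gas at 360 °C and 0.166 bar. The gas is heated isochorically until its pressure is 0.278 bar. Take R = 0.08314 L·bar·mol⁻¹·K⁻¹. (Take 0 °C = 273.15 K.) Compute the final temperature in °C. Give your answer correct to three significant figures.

T₂ ≈ 787 °C

Convert: T₁ = 633.1 K.
From PV = nRT: V₁ = nRT₁/P₁ = 608.8 L.
Isochoric, so P/T is constant: V₂ = V₁; T₂ = T₁·(P₂/P₁) = 1060 K.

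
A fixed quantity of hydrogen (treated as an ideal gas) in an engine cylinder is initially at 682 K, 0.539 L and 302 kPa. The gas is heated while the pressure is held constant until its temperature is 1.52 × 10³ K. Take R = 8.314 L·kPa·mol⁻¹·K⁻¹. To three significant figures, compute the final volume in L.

V₂ ≈ 1.20 L

Isobaric, so V/T is constant: P₂ = P₁; V₂ = V₁·(T₂/T₁) = 1.201 L.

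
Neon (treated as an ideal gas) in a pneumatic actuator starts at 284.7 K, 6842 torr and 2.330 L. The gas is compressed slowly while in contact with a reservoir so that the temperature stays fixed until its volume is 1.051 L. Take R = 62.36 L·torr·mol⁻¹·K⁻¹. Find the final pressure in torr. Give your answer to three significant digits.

P₂ ≈ 1.52e+04 torr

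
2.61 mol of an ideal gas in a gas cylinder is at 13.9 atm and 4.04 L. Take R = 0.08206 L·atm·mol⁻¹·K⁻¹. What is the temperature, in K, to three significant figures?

PV = nRT ⇒ T = PV/(nR) = (13.9 × 4.04) / (2.61 × 0.08206)

T ≈ 262 K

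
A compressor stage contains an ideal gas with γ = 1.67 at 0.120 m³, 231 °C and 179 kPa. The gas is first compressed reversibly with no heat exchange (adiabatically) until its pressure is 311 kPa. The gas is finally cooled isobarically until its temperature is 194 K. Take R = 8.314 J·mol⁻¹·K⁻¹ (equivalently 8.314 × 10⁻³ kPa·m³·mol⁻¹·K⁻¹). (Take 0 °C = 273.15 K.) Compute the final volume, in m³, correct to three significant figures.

V₃ ≈ 0.0266 m³

Convert: T₁ = 504.1 K.
Adiabatic (γ = 1.67), T V^(γ−1) and P V^γ constant: T₂ = T₁·(P₂/P₁)^((γ−1)/γ) = 629.2 K; V₂ = V₁·(P₁/P₂)^(1/γ) = 0.08620 m³.
Isobaric, so V/T is constant: P₃ = P₂; V₃ = V₂·(T₃/T₂) = 0.02658 m³.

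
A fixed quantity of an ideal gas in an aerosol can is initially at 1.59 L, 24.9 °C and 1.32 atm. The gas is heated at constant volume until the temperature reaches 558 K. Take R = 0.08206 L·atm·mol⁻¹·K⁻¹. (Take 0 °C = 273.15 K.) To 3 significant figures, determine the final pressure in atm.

P₂ ≈ 2.47 atm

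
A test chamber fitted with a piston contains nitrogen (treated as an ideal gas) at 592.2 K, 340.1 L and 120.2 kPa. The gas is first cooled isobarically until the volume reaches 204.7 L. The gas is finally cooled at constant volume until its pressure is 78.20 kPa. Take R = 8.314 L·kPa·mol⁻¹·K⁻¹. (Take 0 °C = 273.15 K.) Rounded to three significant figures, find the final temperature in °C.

T₃ ≈ -41.3 °C

P constant ⇒ V ∝ T: P₂ = P₁; T₂ = T₁·(V₂/V₁) = 356.4 K.
V constant ⇒ P ∝ T: V₃ = V₂; T₃ = T₂·(P₃/P₂) = 231.9 K.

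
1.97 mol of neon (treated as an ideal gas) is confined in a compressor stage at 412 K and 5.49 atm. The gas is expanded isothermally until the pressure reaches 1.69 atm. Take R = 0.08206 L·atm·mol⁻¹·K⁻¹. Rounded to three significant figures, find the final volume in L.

V₂ ≈ 39.4 L

From PV = nRT: V₁ = nRT₁/P₁ = 12.13 L.
T constant ⇒ Boyle's law P V = const: T₂ = T₁; V₂ = V₁·(P₁/P₂) = 39.41 L.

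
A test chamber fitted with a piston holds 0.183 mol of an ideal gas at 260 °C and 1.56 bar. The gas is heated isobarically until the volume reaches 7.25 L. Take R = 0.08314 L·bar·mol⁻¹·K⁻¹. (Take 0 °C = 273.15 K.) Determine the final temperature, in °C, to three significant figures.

Convert: T₁ = 533.1 K.
From PV = nRT: V₁ = nRT₁/P₁ = 5.200 L.
P constant ⇒ V ∝ T: P₂ = P₁; T₂ = T₁·(V₂/V₁) = 743.4 K.

T₂ ≈ 470 °C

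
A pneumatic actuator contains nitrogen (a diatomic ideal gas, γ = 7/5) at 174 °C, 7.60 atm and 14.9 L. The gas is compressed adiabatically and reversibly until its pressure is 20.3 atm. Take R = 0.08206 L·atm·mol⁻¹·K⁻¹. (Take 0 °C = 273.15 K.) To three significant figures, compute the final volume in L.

V₂ ≈ 7.39 L

Convert: T₁ = 447.1 K.
Adiabatic (γ = 7/5), T V^(γ−1) and P V^γ constant: T₂ = T₁·(P₂/P₁)^((γ−1)/γ) = 592.1 K; V₂ = V₁·(P₁/P₂)^(1/γ) = 7.386 L.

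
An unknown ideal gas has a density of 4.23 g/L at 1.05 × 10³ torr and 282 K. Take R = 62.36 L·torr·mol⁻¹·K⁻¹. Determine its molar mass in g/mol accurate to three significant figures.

M ≈ 70.8 g/mol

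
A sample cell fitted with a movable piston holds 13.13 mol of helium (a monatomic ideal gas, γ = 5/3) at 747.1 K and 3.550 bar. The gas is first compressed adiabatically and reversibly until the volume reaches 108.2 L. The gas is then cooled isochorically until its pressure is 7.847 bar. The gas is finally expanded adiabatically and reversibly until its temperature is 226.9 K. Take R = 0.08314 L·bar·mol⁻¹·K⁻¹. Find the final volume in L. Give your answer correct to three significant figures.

From PV = nRT: V₁ = nRT₁/P₁ = 229.7 L.
Reversible adiabatic, γ = 5/3: T₂ = T₁·(V₁/V₂)^(γ−1) = 1234 K; P₂ = P₁·(V₁/V₂)^γ = 12.45 bar.
Isochoric, so P/T is constant: V₃ = V₂; T₃ = T₂·(P₃/P₂) = 777.8 K.
Adiabatic (γ = 5/3), T V^(γ−1) and P V^γ constant: P₄ = P₃·(T₄/T₃)^(γ/(γ−1)) = 0.3607 bar; V₄ = V₃·(T₃/T₄)^(1/(γ−1)) = 686.7 L.

V₄ ≈ 687 L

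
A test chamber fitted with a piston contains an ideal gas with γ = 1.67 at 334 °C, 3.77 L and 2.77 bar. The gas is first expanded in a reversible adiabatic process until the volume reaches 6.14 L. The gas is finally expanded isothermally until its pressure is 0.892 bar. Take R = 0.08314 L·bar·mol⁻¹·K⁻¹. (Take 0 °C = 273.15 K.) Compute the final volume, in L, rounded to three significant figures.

V₃ ≈ 8.44 L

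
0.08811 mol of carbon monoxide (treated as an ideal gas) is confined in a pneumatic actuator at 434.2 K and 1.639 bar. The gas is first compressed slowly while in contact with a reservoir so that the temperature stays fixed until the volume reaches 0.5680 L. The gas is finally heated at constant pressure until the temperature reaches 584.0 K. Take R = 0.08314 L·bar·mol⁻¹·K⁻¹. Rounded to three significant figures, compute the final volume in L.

V₃ ≈ 0.764 L

From PV = nRT: V₁ = nRT₁/P₁ = 1.941 L.
Isothermal, so P V is constant: T₂ = T₁; P₂ = P₁·(V₁/V₂) = 5.600 bar.
P constant ⇒ V ∝ T: P₃ = P₂; V₃ = V₂·(T₃/T₂) = 0.7640 L.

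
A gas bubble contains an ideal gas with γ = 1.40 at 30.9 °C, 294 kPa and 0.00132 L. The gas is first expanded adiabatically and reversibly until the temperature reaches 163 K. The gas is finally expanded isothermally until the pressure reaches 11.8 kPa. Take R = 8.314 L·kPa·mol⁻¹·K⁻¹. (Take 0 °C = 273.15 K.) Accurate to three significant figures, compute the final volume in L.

V₃ ≈ 0.0176 L

Convert: T₁ = 304.0 K.
Reversible adiabatic, γ = 1.40: P₂ = P₁·(T₂/T₁)^(γ/(γ−1)) = 33.17 kPa; V₂ = V₁·(T₁/T₂)^(1/(γ−1)) = 0.006273 L.
Isothermal, so P V is constant: T₃ = T₂; V₃ = V₂·(P₂/P₃) = 0.01763 L.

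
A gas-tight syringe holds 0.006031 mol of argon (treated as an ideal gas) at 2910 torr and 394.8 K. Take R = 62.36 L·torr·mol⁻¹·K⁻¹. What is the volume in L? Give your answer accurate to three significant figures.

V ≈ 0.0510 L

PV = nRT ⇒ V = nRT/P = (0.006031 × 62.36 × 394.8) / 2910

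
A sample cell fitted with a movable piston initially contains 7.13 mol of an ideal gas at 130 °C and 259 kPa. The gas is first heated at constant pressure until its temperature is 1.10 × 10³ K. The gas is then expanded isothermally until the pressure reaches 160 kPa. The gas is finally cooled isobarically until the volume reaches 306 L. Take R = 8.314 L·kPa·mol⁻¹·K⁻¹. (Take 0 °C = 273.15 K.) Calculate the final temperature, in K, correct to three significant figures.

T₄ ≈ 826 K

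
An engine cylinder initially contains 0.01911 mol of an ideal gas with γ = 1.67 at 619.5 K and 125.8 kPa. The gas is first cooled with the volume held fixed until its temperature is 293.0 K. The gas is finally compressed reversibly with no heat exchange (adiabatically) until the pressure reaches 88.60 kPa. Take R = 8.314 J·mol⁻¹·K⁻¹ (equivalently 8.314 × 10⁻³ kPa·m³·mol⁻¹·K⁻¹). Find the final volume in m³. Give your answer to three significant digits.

From PV = nRT: V₁ = nRT₁/P₁ = 0.0007824 m³.
Isochoric, so P/T is constant: V₂ = V₁; P₂ = P₁·(T₂/T₁) = 59.50 kPa.
Adiabatic (γ = 1.67), T V^(γ−1) and P V^γ constant: T₃ = T₂·(P₃/P₂)^((γ−1)/γ) = 343.8 K; V₃ = V₂·(P₂/P₃)^(1/γ) = 0.0006164 m³.

V₃ ≈ 0.000616 m³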